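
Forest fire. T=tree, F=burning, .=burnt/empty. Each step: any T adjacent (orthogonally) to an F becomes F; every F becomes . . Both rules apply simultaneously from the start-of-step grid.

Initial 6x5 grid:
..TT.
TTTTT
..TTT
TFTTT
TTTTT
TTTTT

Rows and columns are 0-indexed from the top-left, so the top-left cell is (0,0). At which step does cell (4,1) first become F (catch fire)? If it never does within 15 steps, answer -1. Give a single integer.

Step 1: cell (4,1)='F' (+3 fires, +1 burnt)
  -> target ignites at step 1
Step 2: cell (4,1)='.' (+5 fires, +3 burnt)
Step 3: cell (4,1)='.' (+6 fires, +5 burnt)
Step 4: cell (4,1)='.' (+6 fires, +6 burnt)
Step 5: cell (4,1)='.' (+4 fires, +6 burnt)
Step 6: cell (4,1)='.' (+0 fires, +4 burnt)
  fire out at step 6

1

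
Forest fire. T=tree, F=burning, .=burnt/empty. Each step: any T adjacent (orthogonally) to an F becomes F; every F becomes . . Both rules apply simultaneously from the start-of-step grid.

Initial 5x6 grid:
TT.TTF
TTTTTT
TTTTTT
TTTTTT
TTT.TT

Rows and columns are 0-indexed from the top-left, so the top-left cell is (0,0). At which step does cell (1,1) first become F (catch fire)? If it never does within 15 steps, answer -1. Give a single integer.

Step 1: cell (1,1)='T' (+2 fires, +1 burnt)
Step 2: cell (1,1)='T' (+3 fires, +2 burnt)
Step 3: cell (1,1)='T' (+3 fires, +3 burnt)
Step 4: cell (1,1)='T' (+4 fires, +3 burnt)
Step 5: cell (1,1)='F' (+4 fires, +4 burnt)
  -> target ignites at step 5
Step 6: cell (1,1)='.' (+4 fires, +4 burnt)
Step 7: cell (1,1)='.' (+4 fires, +4 burnt)
Step 8: cell (1,1)='.' (+2 fires, +4 burnt)
Step 9: cell (1,1)='.' (+1 fires, +2 burnt)
Step 10: cell (1,1)='.' (+0 fires, +1 burnt)
  fire out at step 10

5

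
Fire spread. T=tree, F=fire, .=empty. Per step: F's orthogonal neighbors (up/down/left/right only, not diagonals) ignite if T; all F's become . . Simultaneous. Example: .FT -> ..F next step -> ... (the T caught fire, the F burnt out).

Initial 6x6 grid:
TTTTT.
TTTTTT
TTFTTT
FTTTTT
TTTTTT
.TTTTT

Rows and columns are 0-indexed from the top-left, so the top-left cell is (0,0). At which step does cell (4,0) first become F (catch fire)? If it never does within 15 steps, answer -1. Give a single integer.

Step 1: cell (4,0)='F' (+7 fires, +2 burnt)
  -> target ignites at step 1
Step 2: cell (4,0)='.' (+8 fires, +7 burnt)
Step 3: cell (4,0)='.' (+9 fires, +8 burnt)
Step 4: cell (4,0)='.' (+5 fires, +9 burnt)
Step 5: cell (4,0)='.' (+2 fires, +5 burnt)
Step 6: cell (4,0)='.' (+1 fires, +2 burnt)
Step 7: cell (4,0)='.' (+0 fires, +1 burnt)
  fire out at step 7

1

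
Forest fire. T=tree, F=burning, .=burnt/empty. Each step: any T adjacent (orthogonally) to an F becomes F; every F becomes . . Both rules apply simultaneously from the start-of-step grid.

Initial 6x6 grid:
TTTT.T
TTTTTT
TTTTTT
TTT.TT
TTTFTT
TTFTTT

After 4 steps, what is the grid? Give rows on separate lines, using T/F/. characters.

Step 1: 4 trees catch fire, 2 burn out
  TTTT.T
  TTTTTT
  TTTTTT
  TTT.TT
  TTF.FT
  TF.FTT
Step 2: 6 trees catch fire, 4 burn out
  TTTT.T
  TTTTTT
  TTTTTT
  TTF.FT
  TF...F
  F...FT
Step 3: 6 trees catch fire, 6 burn out
  TTTT.T
  TTTTTT
  TTFTFT
  TF...F
  F.....
  .....F
Step 4: 6 trees catch fire, 6 burn out
  TTTT.T
  TTFTFT
  TF.F.F
  F.....
  ......
  ......

TTTT.T
TTFTFT
TF.F.F
F.....
......
......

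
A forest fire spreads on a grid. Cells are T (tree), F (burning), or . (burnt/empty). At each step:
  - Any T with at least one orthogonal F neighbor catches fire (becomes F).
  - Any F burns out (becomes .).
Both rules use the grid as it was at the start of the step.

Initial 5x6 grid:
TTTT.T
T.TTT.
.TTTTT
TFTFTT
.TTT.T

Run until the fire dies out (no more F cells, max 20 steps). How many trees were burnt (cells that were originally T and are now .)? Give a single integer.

Answer: 21

Derivation:
Step 1: +7 fires, +2 burnt (F count now 7)
Step 2: +5 fires, +7 burnt (F count now 5)
Step 3: +5 fires, +5 burnt (F count now 5)
Step 4: +1 fires, +5 burnt (F count now 1)
Step 5: +1 fires, +1 burnt (F count now 1)
Step 6: +1 fires, +1 burnt (F count now 1)
Step 7: +1 fires, +1 burnt (F count now 1)
Step 8: +0 fires, +1 burnt (F count now 0)
Fire out after step 8
Initially T: 22, now '.': 29
Total burnt (originally-T cells now '.'): 21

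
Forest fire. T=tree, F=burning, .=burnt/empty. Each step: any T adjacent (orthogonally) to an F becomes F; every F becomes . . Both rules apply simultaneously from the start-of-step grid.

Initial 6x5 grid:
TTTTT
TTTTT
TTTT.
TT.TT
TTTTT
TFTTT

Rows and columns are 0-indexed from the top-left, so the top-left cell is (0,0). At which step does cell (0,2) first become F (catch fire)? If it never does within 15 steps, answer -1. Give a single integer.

Step 1: cell (0,2)='T' (+3 fires, +1 burnt)
Step 2: cell (0,2)='T' (+4 fires, +3 burnt)
Step 3: cell (0,2)='T' (+4 fires, +4 burnt)
Step 4: cell (0,2)='T' (+5 fires, +4 burnt)
Step 5: cell (0,2)='T' (+5 fires, +5 burnt)
Step 6: cell (0,2)='F' (+3 fires, +5 burnt)
  -> target ignites at step 6
Step 7: cell (0,2)='.' (+2 fires, +3 burnt)
Step 8: cell (0,2)='.' (+1 fires, +2 burnt)
Step 9: cell (0,2)='.' (+0 fires, +1 burnt)
  fire out at step 9

6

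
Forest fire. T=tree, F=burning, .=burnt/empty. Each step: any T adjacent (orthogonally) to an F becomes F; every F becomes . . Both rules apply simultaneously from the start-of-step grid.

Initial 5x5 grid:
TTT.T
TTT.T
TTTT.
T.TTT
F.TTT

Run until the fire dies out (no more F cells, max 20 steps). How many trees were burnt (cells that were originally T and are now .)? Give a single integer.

Step 1: +1 fires, +1 burnt (F count now 1)
Step 2: +1 fires, +1 burnt (F count now 1)
Step 3: +2 fires, +1 burnt (F count now 2)
Step 4: +3 fires, +2 burnt (F count now 3)
Step 5: +4 fires, +3 burnt (F count now 4)
Step 6: +3 fires, +4 burnt (F count now 3)
Step 7: +2 fires, +3 burnt (F count now 2)
Step 8: +1 fires, +2 burnt (F count now 1)
Step 9: +0 fires, +1 burnt (F count now 0)
Fire out after step 9
Initially T: 19, now '.': 23
Total burnt (originally-T cells now '.'): 17

Answer: 17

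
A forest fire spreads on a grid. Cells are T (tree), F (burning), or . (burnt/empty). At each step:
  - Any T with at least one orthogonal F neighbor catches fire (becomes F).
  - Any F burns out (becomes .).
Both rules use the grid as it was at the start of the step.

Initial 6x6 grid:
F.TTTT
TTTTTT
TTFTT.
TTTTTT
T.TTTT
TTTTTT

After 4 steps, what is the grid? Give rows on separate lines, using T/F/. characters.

Step 1: 5 trees catch fire, 2 burn out
  ..TTTT
  FTFTTT
  TF.FT.
  TTFTTT
  T.TTTT
  TTTTTT
Step 2: 8 trees catch fire, 5 burn out
  ..FTTT
  .F.FTT
  F...F.
  TF.FTT
  T.FTTT
  TTTTTT
Step 3: 6 trees catch fire, 8 burn out
  ...FTT
  ....FT
  ......
  F...FT
  T..FTT
  TTFTTT
Step 4: 7 trees catch fire, 6 burn out
  ....FT
  .....F
  ......
  .....F
  F...FT
  TF.FTT

....FT
.....F
......
.....F
F...FT
TF.FTT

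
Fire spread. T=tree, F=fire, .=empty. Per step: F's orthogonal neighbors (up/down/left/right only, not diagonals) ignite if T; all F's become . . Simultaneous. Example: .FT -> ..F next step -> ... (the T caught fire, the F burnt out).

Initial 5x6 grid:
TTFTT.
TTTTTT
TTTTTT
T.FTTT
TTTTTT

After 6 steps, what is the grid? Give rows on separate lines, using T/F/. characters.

Step 1: 6 trees catch fire, 2 burn out
  TF.FT.
  TTFTTT
  TTFTTT
  T..FTT
  TTFTTT
Step 2: 9 trees catch fire, 6 burn out
  F...F.
  TF.FTT
  TF.FTT
  T...FT
  TF.FTT
Step 3: 7 trees catch fire, 9 burn out
  ......
  F...FT
  F...FT
  T....F
  F...FT
Step 4: 4 trees catch fire, 7 burn out
  ......
  .....F
  .....F
  F.....
  .....F
Step 5: 0 trees catch fire, 4 burn out
  ......
  ......
  ......
  ......
  ......
Step 6: 0 trees catch fire, 0 burn out
  ......
  ......
  ......
  ......
  ......

......
......
......
......
......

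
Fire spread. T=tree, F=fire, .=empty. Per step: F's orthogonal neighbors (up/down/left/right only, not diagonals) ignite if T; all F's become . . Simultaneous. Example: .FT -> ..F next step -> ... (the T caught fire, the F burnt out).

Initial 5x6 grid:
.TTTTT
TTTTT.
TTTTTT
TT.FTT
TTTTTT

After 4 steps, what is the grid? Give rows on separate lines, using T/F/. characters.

Step 1: 3 trees catch fire, 1 burn out
  .TTTTT
  TTTTT.
  TTTFTT
  TT..FT
  TTTFTT
Step 2: 6 trees catch fire, 3 burn out
  .TTTTT
  TTTFT.
  TTF.FT
  TT...F
  TTF.FT
Step 3: 7 trees catch fire, 6 burn out
  .TTFTT
  TTF.F.
  TF...F
  TT....
  TF...F
Step 4: 6 trees catch fire, 7 burn out
  .TF.FT
  TF....
  F.....
  TF....
  F.....

.TF.FT
TF....
F.....
TF....
F.....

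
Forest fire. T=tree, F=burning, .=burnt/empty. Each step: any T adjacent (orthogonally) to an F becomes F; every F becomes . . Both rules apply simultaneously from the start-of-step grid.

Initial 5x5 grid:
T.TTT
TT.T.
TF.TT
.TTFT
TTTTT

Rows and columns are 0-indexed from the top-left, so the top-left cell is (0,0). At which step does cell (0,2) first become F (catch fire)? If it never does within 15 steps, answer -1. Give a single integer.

Step 1: cell (0,2)='T' (+7 fires, +2 burnt)
Step 2: cell (0,2)='T' (+6 fires, +7 burnt)
Step 3: cell (0,2)='T' (+3 fires, +6 burnt)
Step 4: cell (0,2)='F' (+2 fires, +3 burnt)
  -> target ignites at step 4
Step 5: cell (0,2)='.' (+0 fires, +2 burnt)
  fire out at step 5

4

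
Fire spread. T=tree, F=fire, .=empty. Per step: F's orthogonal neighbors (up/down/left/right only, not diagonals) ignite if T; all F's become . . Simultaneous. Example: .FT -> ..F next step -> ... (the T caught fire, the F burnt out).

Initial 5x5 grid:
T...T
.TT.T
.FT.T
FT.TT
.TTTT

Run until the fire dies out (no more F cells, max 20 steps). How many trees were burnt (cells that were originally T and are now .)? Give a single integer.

Answer: 13

Derivation:
Step 1: +3 fires, +2 burnt (F count now 3)
Step 2: +2 fires, +3 burnt (F count now 2)
Step 3: +1 fires, +2 burnt (F count now 1)
Step 4: +1 fires, +1 burnt (F count now 1)
Step 5: +2 fires, +1 burnt (F count now 2)
Step 6: +1 fires, +2 burnt (F count now 1)
Step 7: +1 fires, +1 burnt (F count now 1)
Step 8: +1 fires, +1 burnt (F count now 1)
Step 9: +1 fires, +1 burnt (F count now 1)
Step 10: +0 fires, +1 burnt (F count now 0)
Fire out after step 10
Initially T: 14, now '.': 24
Total burnt (originally-T cells now '.'): 13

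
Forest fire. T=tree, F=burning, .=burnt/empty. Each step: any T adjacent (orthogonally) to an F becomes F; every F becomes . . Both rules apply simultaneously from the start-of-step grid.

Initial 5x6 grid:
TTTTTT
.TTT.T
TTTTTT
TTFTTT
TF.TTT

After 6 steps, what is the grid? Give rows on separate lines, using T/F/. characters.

Step 1: 4 trees catch fire, 2 burn out
  TTTTTT
  .TTT.T
  TTFTTT
  TF.FTT
  F..TTT
Step 2: 6 trees catch fire, 4 burn out
  TTTTTT
  .TFT.T
  TF.FTT
  F...FT
  ...FTT
Step 3: 7 trees catch fire, 6 burn out
  TTFTTT
  .F.F.T
  F...FT
  .....F
  ....FT
Step 4: 4 trees catch fire, 7 burn out
  TF.FTT
  .....T
  .....F
  ......
  .....F
Step 5: 3 trees catch fire, 4 burn out
  F...FT
  .....F
  ......
  ......
  ......
Step 6: 1 trees catch fire, 3 burn out
  .....F
  ......
  ......
  ......
  ......

.....F
......
......
......
......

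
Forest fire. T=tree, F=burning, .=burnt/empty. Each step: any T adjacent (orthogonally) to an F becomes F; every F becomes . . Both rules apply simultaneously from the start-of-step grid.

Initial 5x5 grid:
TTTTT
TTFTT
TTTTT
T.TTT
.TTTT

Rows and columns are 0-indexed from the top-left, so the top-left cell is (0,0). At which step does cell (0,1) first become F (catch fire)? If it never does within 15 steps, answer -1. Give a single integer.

Step 1: cell (0,1)='T' (+4 fires, +1 burnt)
Step 2: cell (0,1)='F' (+7 fires, +4 burnt)
  -> target ignites at step 2
Step 3: cell (0,1)='.' (+6 fires, +7 burnt)
Step 4: cell (0,1)='.' (+4 fires, +6 burnt)
Step 5: cell (0,1)='.' (+1 fires, +4 burnt)
Step 6: cell (0,1)='.' (+0 fires, +1 burnt)
  fire out at step 6

2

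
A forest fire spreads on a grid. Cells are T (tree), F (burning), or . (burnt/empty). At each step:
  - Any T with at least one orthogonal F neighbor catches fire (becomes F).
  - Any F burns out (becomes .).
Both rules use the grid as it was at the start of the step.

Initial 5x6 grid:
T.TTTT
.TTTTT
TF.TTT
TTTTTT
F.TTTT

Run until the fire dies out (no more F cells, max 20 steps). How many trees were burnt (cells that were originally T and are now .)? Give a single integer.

Answer: 23

Derivation:
Step 1: +4 fires, +2 burnt (F count now 4)
Step 2: +2 fires, +4 burnt (F count now 2)
Step 3: +4 fires, +2 burnt (F count now 4)
Step 4: +5 fires, +4 burnt (F count now 5)
Step 5: +5 fires, +5 burnt (F count now 5)
Step 6: +3 fires, +5 burnt (F count now 3)
Step 7: +0 fires, +3 burnt (F count now 0)
Fire out after step 7
Initially T: 24, now '.': 29
Total burnt (originally-T cells now '.'): 23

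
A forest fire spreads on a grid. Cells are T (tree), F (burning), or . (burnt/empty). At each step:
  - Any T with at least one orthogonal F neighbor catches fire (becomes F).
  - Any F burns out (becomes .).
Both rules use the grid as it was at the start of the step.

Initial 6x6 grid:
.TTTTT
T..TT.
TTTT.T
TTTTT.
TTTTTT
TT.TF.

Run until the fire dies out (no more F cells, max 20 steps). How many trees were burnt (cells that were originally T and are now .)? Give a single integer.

Answer: 26

Derivation:
Step 1: +2 fires, +1 burnt (F count now 2)
Step 2: +3 fires, +2 burnt (F count now 3)
Step 3: +2 fires, +3 burnt (F count now 2)
Step 4: +3 fires, +2 burnt (F count now 3)
Step 5: +5 fires, +3 burnt (F count now 5)
Step 6: +5 fires, +5 burnt (F count now 5)
Step 7: +3 fires, +5 burnt (F count now 3)
Step 8: +3 fires, +3 burnt (F count now 3)
Step 9: +0 fires, +3 burnt (F count now 0)
Fire out after step 9
Initially T: 27, now '.': 35
Total burnt (originally-T cells now '.'): 26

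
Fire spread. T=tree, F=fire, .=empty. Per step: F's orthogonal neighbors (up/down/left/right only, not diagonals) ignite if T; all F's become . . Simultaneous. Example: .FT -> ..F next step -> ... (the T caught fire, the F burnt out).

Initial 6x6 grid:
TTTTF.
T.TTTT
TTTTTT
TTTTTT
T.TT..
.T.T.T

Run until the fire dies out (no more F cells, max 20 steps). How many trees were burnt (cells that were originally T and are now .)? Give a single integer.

Step 1: +2 fires, +1 burnt (F count now 2)
Step 2: +4 fires, +2 burnt (F count now 4)
Step 3: +5 fires, +4 burnt (F count now 5)
Step 4: +4 fires, +5 burnt (F count now 4)
Step 5: +4 fires, +4 burnt (F count now 4)
Step 6: +4 fires, +4 burnt (F count now 4)
Step 7: +1 fires, +4 burnt (F count now 1)
Step 8: +1 fires, +1 burnt (F count now 1)
Step 9: +0 fires, +1 burnt (F count now 0)
Fire out after step 9
Initially T: 27, now '.': 34
Total burnt (originally-T cells now '.'): 25

Answer: 25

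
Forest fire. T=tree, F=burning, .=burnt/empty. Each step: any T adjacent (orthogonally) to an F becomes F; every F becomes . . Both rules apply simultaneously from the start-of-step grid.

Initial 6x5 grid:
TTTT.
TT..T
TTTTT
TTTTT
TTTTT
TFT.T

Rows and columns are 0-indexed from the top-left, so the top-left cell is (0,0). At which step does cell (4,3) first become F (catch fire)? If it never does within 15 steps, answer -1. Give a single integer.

Step 1: cell (4,3)='T' (+3 fires, +1 burnt)
Step 2: cell (4,3)='T' (+3 fires, +3 burnt)
Step 3: cell (4,3)='F' (+4 fires, +3 burnt)
  -> target ignites at step 3
Step 4: cell (4,3)='.' (+5 fires, +4 burnt)
Step 5: cell (4,3)='.' (+5 fires, +5 burnt)
Step 6: cell (4,3)='.' (+3 fires, +5 burnt)
Step 7: cell (4,3)='.' (+2 fires, +3 burnt)
Step 8: cell (4,3)='.' (+0 fires, +2 burnt)
  fire out at step 8

3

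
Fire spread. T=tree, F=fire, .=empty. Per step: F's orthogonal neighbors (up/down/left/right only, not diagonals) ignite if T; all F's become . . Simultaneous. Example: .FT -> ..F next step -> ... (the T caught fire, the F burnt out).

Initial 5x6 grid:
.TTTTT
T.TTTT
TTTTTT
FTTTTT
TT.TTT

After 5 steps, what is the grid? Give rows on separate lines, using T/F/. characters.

Step 1: 3 trees catch fire, 1 burn out
  .TTTTT
  T.TTTT
  FTTTTT
  .FTTTT
  FT.TTT
Step 2: 4 trees catch fire, 3 burn out
  .TTTTT
  F.TTTT
  .FTTTT
  ..FTTT
  .F.TTT
Step 3: 2 trees catch fire, 4 burn out
  .TTTTT
  ..TTTT
  ..FTTT
  ...FTT
  ...TTT
Step 4: 4 trees catch fire, 2 burn out
  .TTTTT
  ..FTTT
  ...FTT
  ....FT
  ...FTT
Step 5: 5 trees catch fire, 4 burn out
  .TFTTT
  ...FTT
  ....FT
  .....F
  ....FT

.TFTTT
...FTT
....FT
.....F
....FT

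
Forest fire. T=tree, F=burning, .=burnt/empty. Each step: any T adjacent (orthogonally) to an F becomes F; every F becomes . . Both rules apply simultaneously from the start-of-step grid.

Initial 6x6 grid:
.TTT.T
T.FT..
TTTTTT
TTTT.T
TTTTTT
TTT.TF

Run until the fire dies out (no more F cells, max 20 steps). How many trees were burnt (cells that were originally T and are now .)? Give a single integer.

Step 1: +5 fires, +2 burnt (F count now 5)
Step 2: +7 fires, +5 burnt (F count now 7)
Step 3: +7 fires, +7 burnt (F count now 7)
Step 4: +4 fires, +7 burnt (F count now 4)
Step 5: +2 fires, +4 burnt (F count now 2)
Step 6: +1 fires, +2 burnt (F count now 1)
Step 7: +0 fires, +1 burnt (F count now 0)
Fire out after step 7
Initially T: 27, now '.': 35
Total burnt (originally-T cells now '.'): 26

Answer: 26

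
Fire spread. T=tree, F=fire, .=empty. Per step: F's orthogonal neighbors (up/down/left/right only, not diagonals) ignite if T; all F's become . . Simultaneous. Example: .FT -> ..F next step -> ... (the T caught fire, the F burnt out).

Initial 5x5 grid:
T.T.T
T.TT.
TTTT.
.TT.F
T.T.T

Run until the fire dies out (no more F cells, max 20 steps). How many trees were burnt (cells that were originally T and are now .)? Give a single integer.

Step 1: +1 fires, +1 burnt (F count now 1)
Step 2: +0 fires, +1 burnt (F count now 0)
Fire out after step 2
Initially T: 15, now '.': 11
Total burnt (originally-T cells now '.'): 1

Answer: 1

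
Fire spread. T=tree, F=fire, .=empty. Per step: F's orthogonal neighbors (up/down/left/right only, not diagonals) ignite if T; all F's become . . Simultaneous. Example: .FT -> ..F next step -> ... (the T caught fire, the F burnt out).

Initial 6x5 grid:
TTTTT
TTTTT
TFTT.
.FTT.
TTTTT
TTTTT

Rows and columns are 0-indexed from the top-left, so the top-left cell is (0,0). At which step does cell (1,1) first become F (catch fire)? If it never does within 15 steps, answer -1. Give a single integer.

Step 1: cell (1,1)='F' (+5 fires, +2 burnt)
  -> target ignites at step 1
Step 2: cell (1,1)='.' (+8 fires, +5 burnt)
Step 3: cell (1,1)='.' (+6 fires, +8 burnt)
Step 4: cell (1,1)='.' (+4 fires, +6 burnt)
Step 5: cell (1,1)='.' (+2 fires, +4 burnt)
Step 6: cell (1,1)='.' (+0 fires, +2 burnt)
  fire out at step 6

1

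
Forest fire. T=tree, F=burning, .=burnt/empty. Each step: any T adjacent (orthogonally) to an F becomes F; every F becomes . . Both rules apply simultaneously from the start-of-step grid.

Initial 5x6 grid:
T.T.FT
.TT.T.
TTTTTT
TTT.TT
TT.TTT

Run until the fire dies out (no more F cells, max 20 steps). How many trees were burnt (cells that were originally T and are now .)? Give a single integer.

Step 1: +2 fires, +1 burnt (F count now 2)
Step 2: +1 fires, +2 burnt (F count now 1)
Step 3: +3 fires, +1 burnt (F count now 3)
Step 4: +3 fires, +3 burnt (F count now 3)
Step 5: +5 fires, +3 burnt (F count now 5)
Step 6: +4 fires, +5 burnt (F count now 4)
Step 7: +2 fires, +4 burnt (F count now 2)
Step 8: +1 fires, +2 burnt (F count now 1)
Step 9: +0 fires, +1 burnt (F count now 0)
Fire out after step 9
Initially T: 22, now '.': 29
Total burnt (originally-T cells now '.'): 21

Answer: 21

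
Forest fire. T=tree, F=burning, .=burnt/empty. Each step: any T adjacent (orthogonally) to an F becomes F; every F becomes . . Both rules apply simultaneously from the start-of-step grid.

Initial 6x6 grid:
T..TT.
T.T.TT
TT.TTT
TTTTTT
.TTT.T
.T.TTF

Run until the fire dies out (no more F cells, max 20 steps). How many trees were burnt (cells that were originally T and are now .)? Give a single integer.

Answer: 24

Derivation:
Step 1: +2 fires, +1 burnt (F count now 2)
Step 2: +2 fires, +2 burnt (F count now 2)
Step 3: +3 fires, +2 burnt (F count now 3)
Step 4: +4 fires, +3 burnt (F count now 4)
Step 5: +4 fires, +4 burnt (F count now 4)
Step 6: +3 fires, +4 burnt (F count now 3)
Step 7: +3 fires, +3 burnt (F count now 3)
Step 8: +1 fires, +3 burnt (F count now 1)
Step 9: +1 fires, +1 burnt (F count now 1)
Step 10: +1 fires, +1 burnt (F count now 1)
Step 11: +0 fires, +1 burnt (F count now 0)
Fire out after step 11
Initially T: 25, now '.': 35
Total burnt (originally-T cells now '.'): 24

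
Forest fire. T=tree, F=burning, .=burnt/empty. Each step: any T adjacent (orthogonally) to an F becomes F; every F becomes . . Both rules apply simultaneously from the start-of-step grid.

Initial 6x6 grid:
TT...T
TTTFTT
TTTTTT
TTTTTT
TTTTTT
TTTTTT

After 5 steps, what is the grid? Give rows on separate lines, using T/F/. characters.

Step 1: 3 trees catch fire, 1 burn out
  TT...T
  TTF.FT
  TTTFTT
  TTTTTT
  TTTTTT
  TTTTTT
Step 2: 5 trees catch fire, 3 burn out
  TT...T
  TF...F
  TTF.FT
  TTTFTT
  TTTTTT
  TTTTTT
Step 3: 8 trees catch fire, 5 burn out
  TF...F
  F.....
  TF...F
  TTF.FT
  TTTFTT
  TTTTTT
Step 4: 7 trees catch fire, 8 burn out
  F.....
  ......
  F.....
  TF...F
  TTF.FT
  TTTFTT
Step 5: 5 trees catch fire, 7 burn out
  ......
  ......
  ......
  F.....
  TF...F
  TTF.FT

......
......
......
F.....
TF...F
TTF.FT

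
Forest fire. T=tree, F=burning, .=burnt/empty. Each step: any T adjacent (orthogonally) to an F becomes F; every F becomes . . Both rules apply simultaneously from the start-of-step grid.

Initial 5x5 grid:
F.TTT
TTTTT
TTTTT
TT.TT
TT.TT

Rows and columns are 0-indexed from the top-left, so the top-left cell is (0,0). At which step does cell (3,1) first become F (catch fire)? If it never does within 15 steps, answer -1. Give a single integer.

Step 1: cell (3,1)='T' (+1 fires, +1 burnt)
Step 2: cell (3,1)='T' (+2 fires, +1 burnt)
Step 3: cell (3,1)='T' (+3 fires, +2 burnt)
Step 4: cell (3,1)='F' (+5 fires, +3 burnt)
  -> target ignites at step 4
Step 5: cell (3,1)='.' (+4 fires, +5 burnt)
Step 6: cell (3,1)='.' (+3 fires, +4 burnt)
Step 7: cell (3,1)='.' (+2 fires, +3 burnt)
Step 8: cell (3,1)='.' (+1 fires, +2 burnt)
Step 9: cell (3,1)='.' (+0 fires, +1 burnt)
  fire out at step 9

4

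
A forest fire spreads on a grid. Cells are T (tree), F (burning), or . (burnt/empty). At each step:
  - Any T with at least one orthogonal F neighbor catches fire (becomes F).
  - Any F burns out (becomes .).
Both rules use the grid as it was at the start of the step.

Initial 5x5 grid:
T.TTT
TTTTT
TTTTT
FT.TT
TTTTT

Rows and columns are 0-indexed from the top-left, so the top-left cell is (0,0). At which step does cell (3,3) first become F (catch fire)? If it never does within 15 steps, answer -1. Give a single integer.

Step 1: cell (3,3)='T' (+3 fires, +1 burnt)
Step 2: cell (3,3)='T' (+3 fires, +3 burnt)
Step 3: cell (3,3)='T' (+4 fires, +3 burnt)
Step 4: cell (3,3)='T' (+3 fires, +4 burnt)
Step 5: cell (3,3)='F' (+5 fires, +3 burnt)
  -> target ignites at step 5
Step 6: cell (3,3)='.' (+3 fires, +5 burnt)
Step 7: cell (3,3)='.' (+1 fires, +3 burnt)
Step 8: cell (3,3)='.' (+0 fires, +1 burnt)
  fire out at step 8

5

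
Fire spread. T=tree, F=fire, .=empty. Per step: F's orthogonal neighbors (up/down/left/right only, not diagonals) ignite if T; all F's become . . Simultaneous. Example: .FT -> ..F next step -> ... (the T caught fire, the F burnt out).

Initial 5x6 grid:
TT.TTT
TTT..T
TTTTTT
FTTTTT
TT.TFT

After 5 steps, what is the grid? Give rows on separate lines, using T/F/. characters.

Step 1: 6 trees catch fire, 2 burn out
  TT.TTT
  TTT..T
  FTTTTT
  .FTTFT
  FT.F.F
Step 2: 7 trees catch fire, 6 burn out
  TT.TTT
  FTT..T
  .FTTFT
  ..FF.F
  .F....
Step 3: 5 trees catch fire, 7 burn out
  FT.TTT
  .FT..T
  ..FF.F
  ......
  ......
Step 4: 3 trees catch fire, 5 burn out
  .F.TTT
  ..F..F
  ......
  ......
  ......
Step 5: 1 trees catch fire, 3 burn out
  ...TTF
  ......
  ......
  ......
  ......

...TTF
......
......
......
......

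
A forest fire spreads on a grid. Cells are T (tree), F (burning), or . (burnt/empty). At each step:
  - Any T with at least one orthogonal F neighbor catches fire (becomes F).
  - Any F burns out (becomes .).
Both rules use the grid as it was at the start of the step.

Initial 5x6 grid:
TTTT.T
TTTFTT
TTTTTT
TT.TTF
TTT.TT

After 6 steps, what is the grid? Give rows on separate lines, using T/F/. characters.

Step 1: 7 trees catch fire, 2 burn out
  TTTF.T
  TTF.FT
  TTTFTF
  TT.TF.
  TTT.TF
Step 2: 7 trees catch fire, 7 burn out
  TTF..T
  TF...F
  TTF.F.
  TT.F..
  TTT.F.
Step 3: 4 trees catch fire, 7 burn out
  TF...F
  F.....
  TF....
  TT....
  TTT...
Step 4: 3 trees catch fire, 4 burn out
  F.....
  ......
  F.....
  TF....
  TTT...
Step 5: 2 trees catch fire, 3 burn out
  ......
  ......
  ......
  F.....
  TFT...
Step 6: 2 trees catch fire, 2 burn out
  ......
  ......
  ......
  ......
  F.F...

......
......
......
......
F.F...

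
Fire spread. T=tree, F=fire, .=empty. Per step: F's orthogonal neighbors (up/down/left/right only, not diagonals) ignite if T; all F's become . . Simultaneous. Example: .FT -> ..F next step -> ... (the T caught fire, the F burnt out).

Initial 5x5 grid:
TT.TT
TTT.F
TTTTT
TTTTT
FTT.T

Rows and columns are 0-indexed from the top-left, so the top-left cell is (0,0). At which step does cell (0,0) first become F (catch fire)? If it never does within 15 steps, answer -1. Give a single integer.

Step 1: cell (0,0)='T' (+4 fires, +2 burnt)
Step 2: cell (0,0)='T' (+6 fires, +4 burnt)
Step 3: cell (0,0)='T' (+6 fires, +6 burnt)
Step 4: cell (0,0)='F' (+3 fires, +6 burnt)
  -> target ignites at step 4
Step 5: cell (0,0)='.' (+1 fires, +3 burnt)
Step 6: cell (0,0)='.' (+0 fires, +1 burnt)
  fire out at step 6

4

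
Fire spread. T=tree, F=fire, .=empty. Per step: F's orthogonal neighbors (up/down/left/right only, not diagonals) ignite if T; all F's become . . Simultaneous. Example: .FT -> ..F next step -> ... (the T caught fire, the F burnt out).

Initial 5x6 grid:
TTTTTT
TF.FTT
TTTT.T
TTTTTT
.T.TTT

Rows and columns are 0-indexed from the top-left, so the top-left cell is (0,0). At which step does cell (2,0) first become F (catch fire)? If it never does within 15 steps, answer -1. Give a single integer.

Step 1: cell (2,0)='T' (+6 fires, +2 burnt)
Step 2: cell (2,0)='F' (+8 fires, +6 burnt)
  -> target ignites at step 2
Step 3: cell (2,0)='.' (+7 fires, +8 burnt)
Step 4: cell (2,0)='.' (+2 fires, +7 burnt)
Step 5: cell (2,0)='.' (+1 fires, +2 burnt)
Step 6: cell (2,0)='.' (+0 fires, +1 burnt)
  fire out at step 6

2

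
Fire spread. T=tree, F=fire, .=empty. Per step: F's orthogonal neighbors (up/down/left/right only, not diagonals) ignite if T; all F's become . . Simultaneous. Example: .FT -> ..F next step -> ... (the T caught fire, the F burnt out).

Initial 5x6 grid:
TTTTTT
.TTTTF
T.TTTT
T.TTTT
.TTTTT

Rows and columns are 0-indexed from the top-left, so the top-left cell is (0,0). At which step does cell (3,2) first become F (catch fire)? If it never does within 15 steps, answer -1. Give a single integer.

Step 1: cell (3,2)='T' (+3 fires, +1 burnt)
Step 2: cell (3,2)='T' (+4 fires, +3 burnt)
Step 3: cell (3,2)='T' (+5 fires, +4 burnt)
Step 4: cell (3,2)='T' (+5 fires, +5 burnt)
Step 5: cell (3,2)='F' (+3 fires, +5 burnt)
  -> target ignites at step 5
Step 6: cell (3,2)='.' (+2 fires, +3 burnt)
Step 7: cell (3,2)='.' (+1 fires, +2 burnt)
Step 8: cell (3,2)='.' (+0 fires, +1 burnt)
  fire out at step 8

5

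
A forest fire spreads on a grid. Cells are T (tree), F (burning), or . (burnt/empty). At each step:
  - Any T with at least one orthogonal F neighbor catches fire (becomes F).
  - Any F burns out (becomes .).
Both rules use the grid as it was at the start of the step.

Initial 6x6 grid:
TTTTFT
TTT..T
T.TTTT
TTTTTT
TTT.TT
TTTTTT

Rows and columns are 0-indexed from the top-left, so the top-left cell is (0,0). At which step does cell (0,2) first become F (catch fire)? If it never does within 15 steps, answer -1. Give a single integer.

Step 1: cell (0,2)='T' (+2 fires, +1 burnt)
Step 2: cell (0,2)='F' (+2 fires, +2 burnt)
  -> target ignites at step 2
Step 3: cell (0,2)='.' (+3 fires, +2 burnt)
Step 4: cell (0,2)='.' (+5 fires, +3 burnt)
Step 5: cell (0,2)='.' (+5 fires, +5 burnt)
Step 6: cell (0,2)='.' (+6 fires, +5 burnt)
Step 7: cell (0,2)='.' (+4 fires, +6 burnt)
Step 8: cell (0,2)='.' (+3 fires, +4 burnt)
Step 9: cell (0,2)='.' (+1 fires, +3 burnt)
Step 10: cell (0,2)='.' (+0 fires, +1 burnt)
  fire out at step 10

2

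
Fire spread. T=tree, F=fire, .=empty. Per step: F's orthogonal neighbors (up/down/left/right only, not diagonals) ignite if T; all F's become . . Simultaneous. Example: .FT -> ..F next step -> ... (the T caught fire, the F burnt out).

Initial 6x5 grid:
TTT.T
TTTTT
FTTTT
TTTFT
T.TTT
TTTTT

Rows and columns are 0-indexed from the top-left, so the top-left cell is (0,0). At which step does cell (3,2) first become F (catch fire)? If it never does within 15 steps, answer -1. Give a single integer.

Step 1: cell (3,2)='F' (+7 fires, +2 burnt)
  -> target ignites at step 1
Step 2: cell (3,2)='.' (+10 fires, +7 burnt)
Step 3: cell (3,2)='.' (+6 fires, +10 burnt)
Step 4: cell (3,2)='.' (+3 fires, +6 burnt)
Step 5: cell (3,2)='.' (+0 fires, +3 burnt)
  fire out at step 5

1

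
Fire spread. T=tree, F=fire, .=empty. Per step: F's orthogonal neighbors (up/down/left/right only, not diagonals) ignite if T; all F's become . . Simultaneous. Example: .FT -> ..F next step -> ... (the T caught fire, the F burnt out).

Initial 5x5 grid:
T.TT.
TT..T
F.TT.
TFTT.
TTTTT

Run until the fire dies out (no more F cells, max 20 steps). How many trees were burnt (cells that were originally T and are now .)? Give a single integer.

Step 1: +4 fires, +2 burnt (F count now 4)
Step 2: +6 fires, +4 burnt (F count now 6)
Step 3: +2 fires, +6 burnt (F count now 2)
Step 4: +1 fires, +2 burnt (F count now 1)
Step 5: +0 fires, +1 burnt (F count now 0)
Fire out after step 5
Initially T: 16, now '.': 22
Total burnt (originally-T cells now '.'): 13

Answer: 13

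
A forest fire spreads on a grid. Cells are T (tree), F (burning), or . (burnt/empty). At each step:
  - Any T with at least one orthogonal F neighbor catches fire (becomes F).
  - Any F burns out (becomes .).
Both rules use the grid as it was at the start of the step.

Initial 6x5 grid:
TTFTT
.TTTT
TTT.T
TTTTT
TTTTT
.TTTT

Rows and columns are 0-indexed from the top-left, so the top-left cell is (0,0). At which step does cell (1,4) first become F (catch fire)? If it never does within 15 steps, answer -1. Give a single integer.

Step 1: cell (1,4)='T' (+3 fires, +1 burnt)
Step 2: cell (1,4)='T' (+5 fires, +3 burnt)
Step 3: cell (1,4)='F' (+3 fires, +5 burnt)
  -> target ignites at step 3
Step 4: cell (1,4)='.' (+5 fires, +3 burnt)
Step 5: cell (1,4)='.' (+5 fires, +5 burnt)
Step 6: cell (1,4)='.' (+4 fires, +5 burnt)
Step 7: cell (1,4)='.' (+1 fires, +4 burnt)
Step 8: cell (1,4)='.' (+0 fires, +1 burnt)
  fire out at step 8

3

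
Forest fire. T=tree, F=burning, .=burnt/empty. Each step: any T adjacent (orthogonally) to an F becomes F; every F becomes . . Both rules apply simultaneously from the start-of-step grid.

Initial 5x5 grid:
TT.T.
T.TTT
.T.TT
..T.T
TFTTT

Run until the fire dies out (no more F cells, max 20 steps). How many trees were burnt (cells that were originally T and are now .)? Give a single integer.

Answer: 12

Derivation:
Step 1: +2 fires, +1 burnt (F count now 2)
Step 2: +2 fires, +2 burnt (F count now 2)
Step 3: +1 fires, +2 burnt (F count now 1)
Step 4: +1 fires, +1 burnt (F count now 1)
Step 5: +1 fires, +1 burnt (F count now 1)
Step 6: +2 fires, +1 burnt (F count now 2)
Step 7: +1 fires, +2 burnt (F count now 1)
Step 8: +2 fires, +1 burnt (F count now 2)
Step 9: +0 fires, +2 burnt (F count now 0)
Fire out after step 9
Initially T: 16, now '.': 21
Total burnt (originally-T cells now '.'): 12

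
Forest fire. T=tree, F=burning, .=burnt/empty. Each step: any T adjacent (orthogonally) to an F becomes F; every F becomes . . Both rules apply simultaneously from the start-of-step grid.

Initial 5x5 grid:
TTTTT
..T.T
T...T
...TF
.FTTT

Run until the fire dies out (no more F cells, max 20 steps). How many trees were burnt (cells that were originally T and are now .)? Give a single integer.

Answer: 12

Derivation:
Step 1: +4 fires, +2 burnt (F count now 4)
Step 2: +2 fires, +4 burnt (F count now 2)
Step 3: +1 fires, +2 burnt (F count now 1)
Step 4: +1 fires, +1 burnt (F count now 1)
Step 5: +1 fires, +1 burnt (F count now 1)
Step 6: +2 fires, +1 burnt (F count now 2)
Step 7: +1 fires, +2 burnt (F count now 1)
Step 8: +0 fires, +1 burnt (F count now 0)
Fire out after step 8
Initially T: 13, now '.': 24
Total burnt (originally-T cells now '.'): 12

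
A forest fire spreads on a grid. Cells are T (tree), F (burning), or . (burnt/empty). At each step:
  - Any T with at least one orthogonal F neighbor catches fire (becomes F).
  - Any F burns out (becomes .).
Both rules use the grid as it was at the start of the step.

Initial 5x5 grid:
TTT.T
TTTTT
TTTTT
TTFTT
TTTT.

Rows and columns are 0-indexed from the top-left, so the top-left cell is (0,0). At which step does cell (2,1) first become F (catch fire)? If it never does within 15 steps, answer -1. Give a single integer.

Step 1: cell (2,1)='T' (+4 fires, +1 burnt)
Step 2: cell (2,1)='F' (+7 fires, +4 burnt)
  -> target ignites at step 2
Step 3: cell (2,1)='.' (+6 fires, +7 burnt)
Step 4: cell (2,1)='.' (+3 fires, +6 burnt)
Step 5: cell (2,1)='.' (+2 fires, +3 burnt)
Step 6: cell (2,1)='.' (+0 fires, +2 burnt)
  fire out at step 6

2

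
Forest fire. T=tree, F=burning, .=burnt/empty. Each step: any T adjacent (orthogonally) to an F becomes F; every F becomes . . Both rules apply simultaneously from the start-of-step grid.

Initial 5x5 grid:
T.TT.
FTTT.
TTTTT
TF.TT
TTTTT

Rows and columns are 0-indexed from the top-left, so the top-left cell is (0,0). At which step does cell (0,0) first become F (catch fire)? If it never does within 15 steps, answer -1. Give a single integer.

Step 1: cell (0,0)='F' (+6 fires, +2 burnt)
  -> target ignites at step 1
Step 2: cell (0,0)='.' (+4 fires, +6 burnt)
Step 3: cell (0,0)='.' (+4 fires, +4 burnt)
Step 4: cell (0,0)='.' (+4 fires, +4 burnt)
Step 5: cell (0,0)='.' (+1 fires, +4 burnt)
Step 6: cell (0,0)='.' (+0 fires, +1 burnt)
  fire out at step 6

1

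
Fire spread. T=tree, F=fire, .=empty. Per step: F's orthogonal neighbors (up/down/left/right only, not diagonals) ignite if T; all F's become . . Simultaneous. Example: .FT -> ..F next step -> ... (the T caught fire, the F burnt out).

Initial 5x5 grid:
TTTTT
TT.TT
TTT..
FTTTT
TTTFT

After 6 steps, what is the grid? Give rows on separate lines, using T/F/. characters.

Step 1: 6 trees catch fire, 2 burn out
  TTTTT
  TT.TT
  FTT..
  .FTFT
  FTF.F
Step 2: 5 trees catch fire, 6 burn out
  TTTTT
  FT.TT
  .FT..
  ..F.F
  .F...
Step 3: 3 trees catch fire, 5 burn out
  FTTTT
  .F.TT
  ..F..
  .....
  .....
Step 4: 1 trees catch fire, 3 burn out
  .FTTT
  ...TT
  .....
  .....
  .....
Step 5: 1 trees catch fire, 1 burn out
  ..FTT
  ...TT
  .....
  .....
  .....
Step 6: 1 trees catch fire, 1 burn out
  ...FT
  ...TT
  .....
  .....
  .....

...FT
...TT
.....
.....
.....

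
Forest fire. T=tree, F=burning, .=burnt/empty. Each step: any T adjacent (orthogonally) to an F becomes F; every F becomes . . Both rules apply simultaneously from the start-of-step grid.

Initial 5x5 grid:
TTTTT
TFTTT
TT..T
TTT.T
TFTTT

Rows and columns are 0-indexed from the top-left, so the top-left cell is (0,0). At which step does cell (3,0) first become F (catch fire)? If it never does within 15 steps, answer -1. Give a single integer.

Step 1: cell (3,0)='T' (+7 fires, +2 burnt)
Step 2: cell (3,0)='F' (+7 fires, +7 burnt)
  -> target ignites at step 2
Step 3: cell (3,0)='.' (+3 fires, +7 burnt)
Step 4: cell (3,0)='.' (+3 fires, +3 burnt)
Step 5: cell (3,0)='.' (+0 fires, +3 burnt)
  fire out at step 5

2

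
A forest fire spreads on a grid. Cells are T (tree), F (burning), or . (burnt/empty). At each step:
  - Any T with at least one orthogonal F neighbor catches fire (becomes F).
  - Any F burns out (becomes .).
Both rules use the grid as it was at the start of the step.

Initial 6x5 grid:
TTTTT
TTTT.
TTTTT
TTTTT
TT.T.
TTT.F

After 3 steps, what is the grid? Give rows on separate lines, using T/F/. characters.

Step 1: 0 trees catch fire, 1 burn out
  TTTTT
  TTTT.
  TTTTT
  TTTTT
  TT.T.
  TTT..
Step 2: 0 trees catch fire, 0 burn out
  TTTTT
  TTTT.
  TTTTT
  TTTTT
  TT.T.
  TTT..
Step 3: 0 trees catch fire, 0 burn out
  TTTTT
  TTTT.
  TTTTT
  TTTTT
  TT.T.
  TTT..

TTTTT
TTTT.
TTTTT
TTTTT
TT.T.
TTT..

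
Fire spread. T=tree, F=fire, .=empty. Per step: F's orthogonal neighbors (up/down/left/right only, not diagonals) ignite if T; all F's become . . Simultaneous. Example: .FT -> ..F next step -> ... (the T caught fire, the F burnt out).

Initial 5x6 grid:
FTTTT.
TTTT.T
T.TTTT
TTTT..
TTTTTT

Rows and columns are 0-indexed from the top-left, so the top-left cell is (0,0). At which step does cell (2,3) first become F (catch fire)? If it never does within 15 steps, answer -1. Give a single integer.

Step 1: cell (2,3)='T' (+2 fires, +1 burnt)
Step 2: cell (2,3)='T' (+3 fires, +2 burnt)
Step 3: cell (2,3)='T' (+3 fires, +3 burnt)
Step 4: cell (2,3)='T' (+5 fires, +3 burnt)
Step 5: cell (2,3)='F' (+3 fires, +5 burnt)
  -> target ignites at step 5
Step 6: cell (2,3)='.' (+3 fires, +3 burnt)
Step 7: cell (2,3)='.' (+2 fires, +3 burnt)
Step 8: cell (2,3)='.' (+2 fires, +2 burnt)
Step 9: cell (2,3)='.' (+1 fires, +2 burnt)
Step 10: cell (2,3)='.' (+0 fires, +1 burnt)
  fire out at step 10

5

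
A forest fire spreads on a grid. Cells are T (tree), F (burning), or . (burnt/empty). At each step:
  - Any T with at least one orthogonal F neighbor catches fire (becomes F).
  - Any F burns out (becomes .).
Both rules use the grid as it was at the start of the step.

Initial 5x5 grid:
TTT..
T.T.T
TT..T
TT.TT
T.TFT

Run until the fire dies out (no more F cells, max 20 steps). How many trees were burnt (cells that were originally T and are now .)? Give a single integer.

Step 1: +3 fires, +1 burnt (F count now 3)
Step 2: +1 fires, +3 burnt (F count now 1)
Step 3: +1 fires, +1 burnt (F count now 1)
Step 4: +1 fires, +1 burnt (F count now 1)
Step 5: +0 fires, +1 burnt (F count now 0)
Fire out after step 5
Initially T: 16, now '.': 15
Total burnt (originally-T cells now '.'): 6

Answer: 6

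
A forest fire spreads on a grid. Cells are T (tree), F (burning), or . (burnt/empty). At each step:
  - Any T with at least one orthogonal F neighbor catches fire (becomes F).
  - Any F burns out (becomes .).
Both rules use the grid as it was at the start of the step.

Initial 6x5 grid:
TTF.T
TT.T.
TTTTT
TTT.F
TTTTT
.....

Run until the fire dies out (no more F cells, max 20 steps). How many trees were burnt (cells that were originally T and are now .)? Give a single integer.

Step 1: +3 fires, +2 burnt (F count now 3)
Step 2: +4 fires, +3 burnt (F count now 4)
Step 3: +5 fires, +4 burnt (F count now 5)
Step 4: +4 fires, +5 burnt (F count now 4)
Step 5: +2 fires, +4 burnt (F count now 2)
Step 6: +0 fires, +2 burnt (F count now 0)
Fire out after step 6
Initially T: 19, now '.': 29
Total burnt (originally-T cells now '.'): 18

Answer: 18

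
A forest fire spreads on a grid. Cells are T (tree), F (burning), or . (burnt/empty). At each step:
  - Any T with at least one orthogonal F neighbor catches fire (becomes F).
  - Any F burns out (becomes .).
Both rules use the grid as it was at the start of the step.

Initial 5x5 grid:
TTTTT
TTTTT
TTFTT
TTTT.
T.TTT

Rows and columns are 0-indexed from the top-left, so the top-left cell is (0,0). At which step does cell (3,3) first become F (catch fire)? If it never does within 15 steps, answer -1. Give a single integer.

Step 1: cell (3,3)='T' (+4 fires, +1 burnt)
Step 2: cell (3,3)='F' (+8 fires, +4 burnt)
  -> target ignites at step 2
Step 3: cell (3,3)='.' (+6 fires, +8 burnt)
Step 4: cell (3,3)='.' (+4 fires, +6 burnt)
Step 5: cell (3,3)='.' (+0 fires, +4 burnt)
  fire out at step 5

2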